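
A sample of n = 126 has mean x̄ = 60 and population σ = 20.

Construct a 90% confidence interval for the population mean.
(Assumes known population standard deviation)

Confidence level: 90%, α = 0.1
z_0.05 = 1.645
SE = σ/√n = 20/√126 = 1.7817
Margin of error = 1.645 × 1.7817 = 2.9309
CI: x̄ ± margin = 60 ± 2.9309
CI: (57.0691, 62.9309)

Answer: (57.0691, 62.9309)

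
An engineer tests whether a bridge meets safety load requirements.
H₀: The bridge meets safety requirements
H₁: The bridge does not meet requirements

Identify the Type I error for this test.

Answer: Unnecessarily closing a safe bridge for repairs

Derivation:
Type I error (α): Rejecting H₀ when H₀ is true
Type II error (β): Failing to reject H₀ when H₁ is true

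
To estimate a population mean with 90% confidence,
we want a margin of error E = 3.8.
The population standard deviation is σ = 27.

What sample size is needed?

Answer: n = 137

Derivation:
z_0.05 = 1.645
n = (z×σ/E)² = (1.645×27/3.8)²
n = 136.6130
Round up: n = 137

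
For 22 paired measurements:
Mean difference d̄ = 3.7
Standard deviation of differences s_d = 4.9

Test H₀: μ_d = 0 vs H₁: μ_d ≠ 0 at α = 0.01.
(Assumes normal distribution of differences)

Answer: t = 3.5417, reject H₀

Derivation:
df = n - 1 = 21
SE = s_d/√n = 4.9/√22 = 1.0447
t = d̄/SE = 3.7/1.0447 = 3.5417
Critical value: t_{0.005,21} = ±2.831
p-value ≈ 0.0019
Decision: reject H₀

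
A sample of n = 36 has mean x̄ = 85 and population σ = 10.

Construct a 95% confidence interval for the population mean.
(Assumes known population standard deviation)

Answer: (81.7333, 88.2667)

Derivation:
Confidence level: 95%, α = 0.05
z_0.025 = 1.960
SE = σ/√n = 10/√36 = 1.6667
Margin of error = 1.960 × 1.6667 = 3.2667
CI: x̄ ± margin = 85 ± 3.2667
CI: (81.7333, 88.2667)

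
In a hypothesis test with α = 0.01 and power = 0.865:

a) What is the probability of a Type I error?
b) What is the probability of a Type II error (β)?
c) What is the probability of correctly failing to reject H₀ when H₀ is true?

a) Type I error probability = α = 0.01
b) Power = P(reject H₀ | H₁ true) = 1 - β = 0.865, so Type II error probability = β = 1 - Power = 0.135
c) P(fail to reject H₀ | H₀ true) = 1 - α = 0.99

Answer: a) 0.01, b) 0.135, c) 0.99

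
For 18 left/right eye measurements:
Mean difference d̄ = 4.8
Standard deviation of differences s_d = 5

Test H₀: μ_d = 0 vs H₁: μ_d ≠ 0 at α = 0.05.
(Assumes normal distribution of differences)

df = n - 1 = 17
SE = s_d/√n = 5/√18 = 1.1785
t = d̄/SE = 4.8/1.1785 = 4.0730
Critical value: t_{0.025,17} = ±2.110
p-value ≈ 0.0008
Decision: reject H₀

Answer: t = 4.0730, reject H₀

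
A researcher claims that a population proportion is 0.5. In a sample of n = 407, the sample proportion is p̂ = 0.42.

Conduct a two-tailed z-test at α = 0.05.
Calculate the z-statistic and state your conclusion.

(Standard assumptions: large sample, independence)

Answer: z = -3.2279, reject H₀

Derivation:
H₀: p = 0.5, H₁: p ≠ 0.5
Standard error: SE = √(p₀(1-p₀)/n) = √(0.5×0.5/407) = 0.024784
z-statistic: z = (p̂ - p₀)/SE = (0.42 - 0.5)/0.024784 = -3.2279
Critical value: z_0.025 = ±1.960
p-value = 0.0012
Decision: reject H₀ at α = 0.05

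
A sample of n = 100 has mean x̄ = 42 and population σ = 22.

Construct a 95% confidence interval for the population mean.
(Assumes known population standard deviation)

Answer: (37.6880, 46.3120)

Derivation:
Confidence level: 95%, α = 0.05
z_0.025 = 1.960
SE = σ/√n = 22/√100 = 2.2000
Margin of error = 1.960 × 2.2000 = 4.3120
CI: x̄ ± margin = 42 ± 4.3120
CI: (37.6880, 46.3120)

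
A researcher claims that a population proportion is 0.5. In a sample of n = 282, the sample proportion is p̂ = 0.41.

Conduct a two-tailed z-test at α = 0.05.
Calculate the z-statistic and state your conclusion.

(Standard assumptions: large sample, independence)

Answer: z = -3.0227, reject H₀

Derivation:
H₀: p = 0.5, H₁: p ≠ 0.5
Standard error: SE = √(p₀(1-p₀)/n) = √(0.5×0.5/282) = 0.029775
z-statistic: z = (p̂ - p₀)/SE = (0.41 - 0.5)/0.029775 = -3.0227
Critical value: z_0.025 = ±1.960
p-value = 0.0025
Decision: reject H₀ at α = 0.05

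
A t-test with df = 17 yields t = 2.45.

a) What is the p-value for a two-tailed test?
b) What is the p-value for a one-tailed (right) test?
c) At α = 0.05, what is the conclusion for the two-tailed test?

Using t-distribution with df = 17:
a) Two-tailed: p = 2×P(T > 2.45) = 0.0254
b) One-tailed: p = P(T > 2.45) = 0.0127
c) 0.0254 < 0.05, reject H₀

Answer: a) 0.0254, b) 0.0127, c) reject H₀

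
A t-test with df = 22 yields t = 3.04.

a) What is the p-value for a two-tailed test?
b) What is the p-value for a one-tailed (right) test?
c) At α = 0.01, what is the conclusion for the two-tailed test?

Using t-distribution with df = 22:
a) Two-tailed: p = 2×P(T > 3.04) = 0.0060
b) One-tailed: p = P(T > 3.04) = 0.0030
c) 0.0060 < 0.01, reject H₀

Answer: a) 0.0060, b) 0.0030, c) reject H₀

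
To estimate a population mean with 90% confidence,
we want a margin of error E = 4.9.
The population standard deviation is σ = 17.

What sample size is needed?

Answer: n = 33

Derivation:
z_0.05 = 1.645
n = (z×σ/E)² = (1.645×17/4.9)²
n = 32.5715
Round up: n = 33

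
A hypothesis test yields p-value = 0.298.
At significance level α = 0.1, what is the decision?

Answer: fail to reject H₀

Derivation:
Compare p-value to α:
0.298 ≥ 0.1
Decision: fail to reject H₀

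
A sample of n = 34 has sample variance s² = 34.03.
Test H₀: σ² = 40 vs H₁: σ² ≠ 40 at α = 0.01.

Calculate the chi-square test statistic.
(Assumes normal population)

Answer: χ² = 28.0748, fail to reject H₀

Derivation:
df = n - 1 = 33
χ² = (n-1)s²/σ₀² = 33×34.03/40 = 28.0748
Critical values: χ²_{0.995,33} = 15.815, χ²_{0.005,33} = 57.648
Rejection region: χ² < 15.815 or χ² > 57.648
Decision: fail to reject H₀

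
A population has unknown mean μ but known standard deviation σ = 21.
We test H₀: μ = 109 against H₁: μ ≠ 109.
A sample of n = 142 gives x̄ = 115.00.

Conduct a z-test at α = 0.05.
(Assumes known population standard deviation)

Standard error: SE = σ/√n = 21/√142 = 1.7623
z-statistic: z = (x̄ - μ₀)/SE = (115.00 - 109)/1.7623 = 3.4046
Critical value: ±1.960
p-value = 0.0007
Decision: reject H₀

Answer: z = 3.4046, reject H₀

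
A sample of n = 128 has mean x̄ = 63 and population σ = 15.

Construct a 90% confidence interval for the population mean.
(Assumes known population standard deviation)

Confidence level: 90%, α = 0.1
z_0.05 = 1.645
SE = σ/√n = 15/√128 = 1.3258
Margin of error = 1.645 × 1.3258 = 2.1809
CI: x̄ ± margin = 63 ± 2.1809
CI: (60.8191, 65.1809)

Answer: (60.8191, 65.1809)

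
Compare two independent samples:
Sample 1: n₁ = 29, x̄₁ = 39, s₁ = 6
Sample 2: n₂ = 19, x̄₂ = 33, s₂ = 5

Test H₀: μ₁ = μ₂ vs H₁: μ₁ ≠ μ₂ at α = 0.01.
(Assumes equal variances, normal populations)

Pooled variance: s²_p = [28×6² + 18×5²]/(46) = 31.6957
s_p = 5.6299
SE = s_p×√(1/n₁ + 1/n₂) = 5.6299×√(1/29 + 1/19) = 1.6617
t = (x̄₁ - x̄₂)/SE = (39 - 33)/1.6617 = 3.6108
df = 46, t-critical = ±2.687
Decision: reject H₀

Answer: t = 3.6108, reject H₀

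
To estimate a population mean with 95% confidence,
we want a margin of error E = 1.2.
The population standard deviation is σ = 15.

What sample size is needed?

z_0.025 = 1.960
n = (z×σ/E)² = (1.960×15/1.2)²
n = 600.2500
Round up: n = 601

Answer: n = 601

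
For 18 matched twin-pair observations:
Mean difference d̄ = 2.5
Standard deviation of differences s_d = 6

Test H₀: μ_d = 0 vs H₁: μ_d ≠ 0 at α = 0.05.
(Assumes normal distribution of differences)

df = n - 1 = 17
SE = s_d/√n = 6/√18 = 1.4142
t = d̄/SE = 2.5/1.4142 = 1.7678
Critical value: t_{0.025,17} = ±2.110
p-value ≈ 0.0950
Decision: fail to reject H₀

Answer: t = 1.7678, fail to reject H₀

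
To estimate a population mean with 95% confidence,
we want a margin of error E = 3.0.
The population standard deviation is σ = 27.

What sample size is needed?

z_0.025 = 1.960
n = (z×σ/E)² = (1.960×27/3.0)²
n = 311.1696
Round up: n = 312

Answer: n = 312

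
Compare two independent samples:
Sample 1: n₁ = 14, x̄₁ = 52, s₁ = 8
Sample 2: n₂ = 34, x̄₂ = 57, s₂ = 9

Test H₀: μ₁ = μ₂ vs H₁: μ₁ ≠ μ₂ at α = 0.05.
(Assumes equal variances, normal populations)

Pooled variance: s²_p = [13×8² + 33×9²]/(46) = 76.1957
s_p = 8.7290
SE = s_p×√(1/n₁ + 1/n₂) = 8.7290×√(1/14 + 1/34) = 2.7719
t = (x̄₁ - x̄₂)/SE = (52 - 57)/2.7719 = -1.8038
df = 46, t-critical = ±2.013
Decision: fail to reject H₀

Answer: t = -1.8038, fail to reject H₀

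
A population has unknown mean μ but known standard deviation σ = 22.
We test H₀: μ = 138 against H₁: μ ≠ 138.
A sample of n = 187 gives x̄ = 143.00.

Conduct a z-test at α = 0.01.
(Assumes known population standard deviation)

Standard error: SE = σ/√n = 22/√187 = 1.6088
z-statistic: z = (x̄ - μ₀)/SE = (143.00 - 138)/1.6088 = 3.1079
Critical value: ±2.576
p-value = 0.0019
Decision: reject H₀

Answer: z = 3.1079, reject H₀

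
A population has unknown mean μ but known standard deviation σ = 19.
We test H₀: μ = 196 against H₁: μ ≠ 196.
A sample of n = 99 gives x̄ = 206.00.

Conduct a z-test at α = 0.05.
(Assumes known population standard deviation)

Standard error: SE = σ/√n = 19/√99 = 1.9096
z-statistic: z = (x̄ - μ₀)/SE = (206.00 - 196)/1.9096 = 5.2367
Critical value: ±1.960
p-value < 0.0001
Decision: reject H₀

Answer: z = 5.2367, reject H₀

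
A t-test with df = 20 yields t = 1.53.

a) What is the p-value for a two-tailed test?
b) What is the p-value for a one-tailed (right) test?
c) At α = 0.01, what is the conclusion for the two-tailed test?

Answer: a) 0.1417, b) 0.0708, c) fail to reject H₀

Derivation:
Using t-distribution with df = 20:
a) Two-tailed: p = 2×P(T > 1.53) = 0.1417
b) One-tailed: p = P(T > 1.53) = 0.0708
c) 0.1417 ≥ 0.01, fail to reject H₀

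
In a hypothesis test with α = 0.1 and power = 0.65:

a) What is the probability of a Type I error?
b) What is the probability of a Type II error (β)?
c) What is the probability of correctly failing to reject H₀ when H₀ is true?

Answer: a) 0.1, b) 0.35, c) 0.9

Derivation:
a) Type I error probability = α = 0.1
b) Power = P(reject H₀ | H₁ true) = 1 - β = 0.65, so Type II error probability = β = 1 - Power = 0.35
c) P(fail to reject H₀ | H₀ true) = 1 - α = 0.9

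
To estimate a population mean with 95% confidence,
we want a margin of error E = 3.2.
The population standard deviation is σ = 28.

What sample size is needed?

z_0.025 = 1.960
n = (z×σ/E)² = (1.960×28/3.2)²
n = 294.1225
Round up: n = 295

Answer: n = 295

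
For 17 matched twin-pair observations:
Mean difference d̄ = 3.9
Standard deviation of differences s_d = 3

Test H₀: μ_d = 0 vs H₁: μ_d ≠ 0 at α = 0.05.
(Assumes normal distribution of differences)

Answer: t = 5.3601, reject H₀

Derivation:
df = n - 1 = 16
SE = s_d/√n = 3/√17 = 0.7276
t = d̄/SE = 3.9/0.7276 = 5.3601
Critical value: t_{0.025,16} = ±2.120
p-value ≈ 0.0001
Decision: reject H₀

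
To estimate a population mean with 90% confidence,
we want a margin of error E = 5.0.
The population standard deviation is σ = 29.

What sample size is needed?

Answer: n = 92

Derivation:
z_0.05 = 1.645
n = (z×σ/E)² = (1.645×29/5.0)²
n = 91.0307
Round up: n = 92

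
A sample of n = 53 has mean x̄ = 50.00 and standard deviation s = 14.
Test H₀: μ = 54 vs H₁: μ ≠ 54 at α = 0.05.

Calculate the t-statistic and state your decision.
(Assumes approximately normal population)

df = n - 1 = 52
SE = s/√n = 14/√53 = 1.9230
t = (x̄ - μ₀)/SE = (50.00 - 54)/1.9230 = -2.0801
Critical value: t_{0.025,52} = ±2.007
p-value ≈ 0.0425
Decision: reject H₀

Answer: t = -2.0801, reject H₀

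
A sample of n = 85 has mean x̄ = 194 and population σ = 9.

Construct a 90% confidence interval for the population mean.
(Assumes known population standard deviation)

Answer: (192.3942, 195.6058)

Derivation:
Confidence level: 90%, α = 0.1
z_0.05 = 1.645
SE = σ/√n = 9/√85 = 0.9762
Margin of error = 1.645 × 0.9762 = 1.6058
CI: x̄ ± margin = 194 ± 1.6058
CI: (192.3942, 195.6058)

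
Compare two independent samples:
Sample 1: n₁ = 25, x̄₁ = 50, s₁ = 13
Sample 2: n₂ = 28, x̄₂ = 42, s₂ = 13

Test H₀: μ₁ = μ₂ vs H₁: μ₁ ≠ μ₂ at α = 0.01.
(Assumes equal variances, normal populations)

Answer: t = 2.2364, fail to reject H₀

Derivation:
Pooled variance: s²_p = [24×13² + 27×13²]/(51) = 169.0000
s_p = 13.0000
SE = s_p×√(1/n₁ + 1/n₂) = 13.0000×√(1/25 + 1/28) = 3.5771
t = (x̄₁ - x̄₂)/SE = (50 - 42)/3.5771 = 2.2364
df = 51, t-critical = ±2.676
Decision: fail to reject H₀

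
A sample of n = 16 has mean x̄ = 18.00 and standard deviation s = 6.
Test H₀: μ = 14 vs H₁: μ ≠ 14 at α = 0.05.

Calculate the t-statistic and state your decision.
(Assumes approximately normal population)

df = n - 1 = 15
SE = s/√n = 6/√16 = 1.5000
t = (x̄ - μ₀)/SE = (18.00 - 14)/1.5000 = 2.6667
Critical value: t_{0.025,15} = ±2.131
p-value ≈ 0.0176
Decision: reject H₀

Answer: t = 2.6667, reject H₀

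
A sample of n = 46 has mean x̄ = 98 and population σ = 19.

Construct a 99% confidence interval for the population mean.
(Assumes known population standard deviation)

Confidence level: 99%, α = 0.01
z_0.005 = 2.576
SE = σ/√n = 19/√46 = 2.8014
Margin of error = 2.576 × 2.8014 = 7.2164
CI: x̄ ± margin = 98 ± 7.2164
CI: (90.7836, 105.2164)

Answer: (90.7836, 105.2164)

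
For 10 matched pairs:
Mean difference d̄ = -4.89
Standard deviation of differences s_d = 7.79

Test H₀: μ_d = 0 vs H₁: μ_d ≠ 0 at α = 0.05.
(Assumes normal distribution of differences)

Answer: t = -1.9851, fail to reject H₀

Derivation:
df = n - 1 = 9
SE = s_d/√n = 7.79/√10 = 2.4634
t = d̄/SE = -4.89/2.4634 = -1.9851
Critical value: t_{0.025,9} = ±2.262
p-value ≈ 0.0784
Decision: fail to reject H₀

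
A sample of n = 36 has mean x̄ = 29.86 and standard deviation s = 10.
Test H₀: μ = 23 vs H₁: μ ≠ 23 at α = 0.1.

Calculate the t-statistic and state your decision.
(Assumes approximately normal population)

Answer: t = 4.1159, reject H₀

Derivation:
df = n - 1 = 35
SE = s/√n = 10/√36 = 1.6667
t = (x̄ - μ₀)/SE = (29.86 - 23)/1.6667 = 4.1159
Critical value: t_{0.05,35} = ±1.690
p-value ≈ 0.0002
Decision: reject H₀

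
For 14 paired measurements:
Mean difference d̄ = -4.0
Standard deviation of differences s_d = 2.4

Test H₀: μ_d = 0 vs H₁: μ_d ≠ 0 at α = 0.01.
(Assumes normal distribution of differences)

Answer: t = -6.2364, reject H₀

Derivation:
df = n - 1 = 13
SE = s_d/√n = 2.4/√14 = 0.6414
t = d̄/SE = -4.0/0.6414 = -6.2364
Critical value: t_{0.005,13} = ±3.012
p-value < 0.0001
Decision: reject H₀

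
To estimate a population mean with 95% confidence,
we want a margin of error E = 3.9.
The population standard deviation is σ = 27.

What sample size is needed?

Answer: n = 185

Derivation:
z_0.025 = 1.960
n = (z×σ/E)² = (1.960×27/3.9)²
n = 184.1240
Round up: n = 185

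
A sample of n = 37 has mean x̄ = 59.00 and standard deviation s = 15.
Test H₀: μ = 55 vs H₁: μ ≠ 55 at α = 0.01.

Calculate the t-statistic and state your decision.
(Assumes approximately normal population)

Answer: t = 1.6221, fail to reject H₀

Derivation:
df = n - 1 = 36
SE = s/√n = 15/√37 = 2.4660
t = (x̄ - μ₀)/SE = (59.00 - 55)/2.4660 = 1.6221
Critical value: t_{0.005,36} = ±2.719
p-value ≈ 0.1135
Decision: fail to reject H₀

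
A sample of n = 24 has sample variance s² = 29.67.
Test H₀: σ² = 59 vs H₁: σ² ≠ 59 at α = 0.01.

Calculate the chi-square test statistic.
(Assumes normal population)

df = n - 1 = 23
χ² = (n-1)s²/σ₀² = 23×29.67/59 = 11.5663
Critical values: χ²_{0.995,23} = 9.260, χ²_{0.005,23} = 44.181
Rejection region: χ² < 9.260 or χ² > 44.181
Decision: fail to reject H₀

Answer: χ² = 11.5663, fail to reject H₀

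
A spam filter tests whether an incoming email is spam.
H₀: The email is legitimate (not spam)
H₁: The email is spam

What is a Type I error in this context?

Type I error: rejecting H₀ when it is actually true (false positive).
Type II error: failing to reject H₀ when H₁ is actually true (false negative).

Answer: Marking a legitimate email as spam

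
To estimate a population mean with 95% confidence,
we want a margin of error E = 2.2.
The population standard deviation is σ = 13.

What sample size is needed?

z_0.025 = 1.960
n = (z×σ/E)² = (1.960×13/2.2)²
n = 134.1385
Round up: n = 135

Answer: n = 135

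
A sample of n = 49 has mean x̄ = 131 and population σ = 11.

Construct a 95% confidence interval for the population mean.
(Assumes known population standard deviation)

Answer: (127.9201, 134.0799)

Derivation:
Confidence level: 95%, α = 0.05
z_0.025 = 1.960
SE = σ/√n = 11/√49 = 1.5714
Margin of error = 1.960 × 1.5714 = 3.0799
CI: x̄ ± margin = 131 ± 3.0799
CI: (127.9201, 134.0799)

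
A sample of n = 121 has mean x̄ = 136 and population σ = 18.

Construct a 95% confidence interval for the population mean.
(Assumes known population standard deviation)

Answer: (132.7927, 139.2073)

Derivation:
Confidence level: 95%, α = 0.05
z_0.025 = 1.960
SE = σ/√n = 18/√121 = 1.6364
Margin of error = 1.960 × 1.6364 = 3.2073
CI: x̄ ± margin = 136 ± 3.2073
CI: (132.7927, 139.2073)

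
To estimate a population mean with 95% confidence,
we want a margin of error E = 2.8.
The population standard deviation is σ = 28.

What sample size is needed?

z_0.025 = 1.960
n = (z×σ/E)² = (1.960×28/2.8)²
n = 384.1600
Round up: n = 385

Answer: n = 385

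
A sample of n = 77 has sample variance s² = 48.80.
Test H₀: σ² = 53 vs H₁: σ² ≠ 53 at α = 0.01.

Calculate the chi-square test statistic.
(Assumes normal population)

Answer: χ² = 69.9774, fail to reject H₀

Derivation:
df = n - 1 = 76
χ² = (n-1)s²/σ₀² = 76×48.80/53 = 69.9774
Critical values: χ²_{0.995,76} = 47.997, χ²_{0.005,76} = 111.495
Rejection region: χ² < 47.997 or χ² > 111.495
Decision: fail to reject H₀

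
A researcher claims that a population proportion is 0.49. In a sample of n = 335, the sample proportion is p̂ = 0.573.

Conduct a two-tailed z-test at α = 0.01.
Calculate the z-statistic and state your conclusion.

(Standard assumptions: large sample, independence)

Answer: z = 3.0390, reject H₀

Derivation:
H₀: p = 0.49, H₁: p ≠ 0.49
Standard error: SE = √(p₀(1-p₀)/n) = √(0.49×0.51/335) = 0.027312
z-statistic: z = (p̂ - p₀)/SE = (0.573 - 0.49)/0.027312 = 3.0390
Critical value: z_0.005 = ±2.576
p-value = 0.0024
Decision: reject H₀ at α = 0.01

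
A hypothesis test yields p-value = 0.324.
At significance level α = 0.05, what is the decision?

Answer: fail to reject H₀

Derivation:
Compare p-value to α:
0.324 ≥ 0.05
Decision: fail to reject H₀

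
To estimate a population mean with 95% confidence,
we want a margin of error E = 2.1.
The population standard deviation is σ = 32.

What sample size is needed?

z_0.025 = 1.960
n = (z×σ/E)² = (1.960×32/2.1)²
n = 892.0178
Round up: n = 893

Answer: n = 893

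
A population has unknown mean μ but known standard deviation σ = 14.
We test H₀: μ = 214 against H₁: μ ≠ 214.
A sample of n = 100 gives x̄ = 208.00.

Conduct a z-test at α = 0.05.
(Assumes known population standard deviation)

Standard error: SE = σ/√n = 14/√100 = 1.4000
z-statistic: z = (x̄ - μ₀)/SE = (208.00 - 214)/1.4000 = -4.2857
Critical value: ±1.960
p-value < 0.0001
Decision: reject H₀

Answer: z = -4.2857, reject H₀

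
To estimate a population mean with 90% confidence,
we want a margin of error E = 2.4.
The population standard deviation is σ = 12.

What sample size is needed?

Answer: n = 68

Derivation:
z_0.05 = 1.645
n = (z×σ/E)² = (1.645×12/2.4)²
n = 67.6506
Round up: n = 68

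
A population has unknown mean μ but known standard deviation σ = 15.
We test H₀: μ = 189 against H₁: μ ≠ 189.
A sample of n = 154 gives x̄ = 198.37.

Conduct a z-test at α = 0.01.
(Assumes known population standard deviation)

Standard error: SE = σ/√n = 15/√154 = 1.2087
z-statistic: z = (x̄ - μ₀)/SE = (198.37 - 189)/1.2087 = 7.7521
Critical value: ±2.576
p-value < 0.0001
Decision: reject H₀

Answer: z = 7.7521, reject H₀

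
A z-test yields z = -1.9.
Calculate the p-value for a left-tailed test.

For z = -1.9:
p = P(Z < -1.9) = Φ(-1.9) = 0.0287

Answer: p-value ≈ 0.0287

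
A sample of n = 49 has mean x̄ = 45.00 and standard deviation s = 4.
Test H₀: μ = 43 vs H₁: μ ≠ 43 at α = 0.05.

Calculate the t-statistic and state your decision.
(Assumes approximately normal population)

Answer: t = 3.5002, reject H₀

Derivation:
df = n - 1 = 48
SE = s/√n = 4/√49 = 0.5714
t = (x̄ - μ₀)/SE = (45.00 - 43)/0.5714 = 3.5002
Critical value: t_{0.025,48} = ±2.011
p-value ≈ 0.0010
Decision: reject H₀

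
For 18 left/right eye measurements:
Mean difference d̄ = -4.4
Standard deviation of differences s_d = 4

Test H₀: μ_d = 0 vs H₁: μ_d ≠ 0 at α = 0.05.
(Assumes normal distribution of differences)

Answer: t = -4.6669, reject H₀

Derivation:
df = n - 1 = 17
SE = s_d/√n = 4/√18 = 0.9428
t = d̄/SE = -4.4/0.9428 = -4.6669
Critical value: t_{0.025,17} = ±2.110
p-value ≈ 0.0002
Decision: reject H₀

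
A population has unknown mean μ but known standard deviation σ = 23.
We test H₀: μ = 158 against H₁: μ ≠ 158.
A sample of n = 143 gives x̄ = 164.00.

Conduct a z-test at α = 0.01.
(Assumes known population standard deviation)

Answer: z = 3.1195, reject H₀

Derivation:
Standard error: SE = σ/√n = 23/√143 = 1.9234
z-statistic: z = (x̄ - μ₀)/SE = (164.00 - 158)/1.9234 = 3.1195
Critical value: ±2.576
p-value = 0.0018
Decision: reject H₀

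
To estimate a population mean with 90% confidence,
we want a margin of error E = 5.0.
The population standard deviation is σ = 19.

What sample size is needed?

Answer: n = 40

Derivation:
z_0.05 = 1.645
n = (z×σ/E)² = (1.645×19/5.0)²
n = 39.0750
Round up: n = 40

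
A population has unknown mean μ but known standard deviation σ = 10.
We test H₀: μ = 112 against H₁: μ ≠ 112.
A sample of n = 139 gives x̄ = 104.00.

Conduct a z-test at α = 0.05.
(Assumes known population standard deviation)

Answer: z = -9.4317, reject H₀

Derivation:
Standard error: SE = σ/√n = 10/√139 = 0.8482
z-statistic: z = (x̄ - μ₀)/SE = (104.00 - 112)/0.8482 = -9.4317
Critical value: ±1.960
p-value < 0.0001
Decision: reject H₀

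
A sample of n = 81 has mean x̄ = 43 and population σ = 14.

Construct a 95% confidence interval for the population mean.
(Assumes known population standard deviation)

Answer: (39.9510, 46.0490)

Derivation:
Confidence level: 95%, α = 0.05
z_0.025 = 1.960
SE = σ/√n = 14/√81 = 1.5556
Margin of error = 1.960 × 1.5556 = 3.0490
CI: x̄ ± margin = 43 ± 3.0490
CI: (39.9510, 46.0490)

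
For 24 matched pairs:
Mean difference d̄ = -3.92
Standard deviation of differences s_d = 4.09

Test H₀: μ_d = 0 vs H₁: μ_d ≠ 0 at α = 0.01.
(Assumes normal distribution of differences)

Answer: t = -4.6952, reject H₀

Derivation:
df = n - 1 = 23
SE = s_d/√n = 4.09/√24 = 0.8349
t = d̄/SE = -3.92/0.8349 = -4.6952
Critical value: t_{0.005,23} = ±2.807
p-value ≈ 0.0001
Decision: reject H₀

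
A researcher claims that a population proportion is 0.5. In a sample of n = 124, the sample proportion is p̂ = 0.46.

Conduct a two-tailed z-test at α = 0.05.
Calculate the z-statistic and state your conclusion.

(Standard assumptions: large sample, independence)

Answer: z = -0.8908, fail to reject H₀

Derivation:
H₀: p = 0.5, H₁: p ≠ 0.5
Standard error: SE = √(p₀(1-p₀)/n) = √(0.5×0.5/124) = 0.044901
z-statistic: z = (p̂ - p₀)/SE = (0.46 - 0.5)/0.044901 = -0.8908
Critical value: z_0.025 = ±1.960
p-value = 0.3730
Decision: fail to reject H₀ at α = 0.05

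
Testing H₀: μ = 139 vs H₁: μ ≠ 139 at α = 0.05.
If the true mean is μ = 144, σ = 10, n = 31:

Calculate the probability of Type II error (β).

Answer: β ≈ 0.2050

Derivation:
SE = σ/√n = 10/√31 = 1.7961
Critical values: μ₀ ± z_0.025×SE = 139 ± 1.960×1.7961
Acceptance region: (135.4796, 142.5204)
Under H₁ (μ = 144): z_high = (142.5204 - 144)/1.7961 = -0.8238, z_low = (135.4796 - 144)/1.7961 = -4.7438
β = P(not reject | H₁) = Φ(-0.8238) - Φ(-4.7438) ≈ 0.2050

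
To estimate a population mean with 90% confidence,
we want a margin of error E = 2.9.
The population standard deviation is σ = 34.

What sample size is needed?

Answer: n = 372

Derivation:
z_0.05 = 1.645
n = (z×σ/E)² = (1.645×34/2.9)²
n = 371.9578
Round up: n = 372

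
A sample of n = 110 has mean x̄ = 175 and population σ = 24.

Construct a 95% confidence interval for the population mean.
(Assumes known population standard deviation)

Answer: (170.5149, 179.4851)

Derivation:
Confidence level: 95%, α = 0.05
z_0.025 = 1.960
SE = σ/√n = 24/√110 = 2.2883
Margin of error = 1.960 × 2.2883 = 4.4851
CI: x̄ ± margin = 175 ± 4.4851
CI: (170.5149, 179.4851)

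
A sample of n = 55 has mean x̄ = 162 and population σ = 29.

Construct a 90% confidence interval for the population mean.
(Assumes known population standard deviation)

Answer: (155.5674, 168.4326)

Derivation:
Confidence level: 90%, α = 0.1
z_0.05 = 1.645
SE = σ/√n = 29/√55 = 3.9104
Margin of error = 1.645 × 3.9104 = 6.4326
CI: x̄ ± margin = 162 ± 6.4326
CI: (155.5674, 168.4326)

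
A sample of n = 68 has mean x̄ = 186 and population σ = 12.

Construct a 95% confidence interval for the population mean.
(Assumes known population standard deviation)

Answer: (183.1478, 188.8522)

Derivation:
Confidence level: 95%, α = 0.05
z_0.025 = 1.960
SE = σ/√n = 12/√68 = 1.4552
Margin of error = 1.960 × 1.4552 = 2.8522
CI: x̄ ± margin = 186 ± 2.8522
CI: (183.1478, 188.8522)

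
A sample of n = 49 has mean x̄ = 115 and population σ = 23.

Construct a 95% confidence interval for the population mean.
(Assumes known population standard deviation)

Confidence level: 95%, α = 0.05
z_0.025 = 1.960
SE = σ/√n = 23/√49 = 3.2857
Margin of error = 1.960 × 3.2857 = 6.4400
CI: x̄ ± margin = 115 ± 6.4400
CI: (108.5600, 121.4400)

Answer: (108.5600, 121.4400)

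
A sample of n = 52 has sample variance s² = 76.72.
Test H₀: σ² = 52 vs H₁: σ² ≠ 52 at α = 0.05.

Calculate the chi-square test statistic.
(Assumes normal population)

df = n - 1 = 51
χ² = (n-1)s²/σ₀² = 51×76.72/52 = 75.2446
Critical values: χ²_{0.975,51} = 33.162, χ²_{0.025,51} = 72.616
Rejection region: χ² < 33.162 or χ² > 72.616
Decision: reject H₀

Answer: χ² = 75.2446, reject H₀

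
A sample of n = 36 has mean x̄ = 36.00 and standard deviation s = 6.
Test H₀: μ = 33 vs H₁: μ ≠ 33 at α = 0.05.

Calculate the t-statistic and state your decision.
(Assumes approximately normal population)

df = n - 1 = 35
SE = s/√n = 6/√36 = 1.0000
t = (x̄ - μ₀)/SE = (36.00 - 33)/1.0000 = 3.0000
Critical value: t_{0.025,35} = ±2.030
p-value ≈ 0.0049
Decision: reject H₀

Answer: t = 3.0000, reject H₀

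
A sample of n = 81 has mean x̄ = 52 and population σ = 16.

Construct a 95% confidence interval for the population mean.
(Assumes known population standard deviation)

Confidence level: 95%, α = 0.05
z_0.025 = 1.960
SE = σ/√n = 16/√81 = 1.7778
Margin of error = 1.960 × 1.7778 = 3.4845
CI: x̄ ± margin = 52 ± 3.4845
CI: (48.5155, 55.4845)

Answer: (48.5155, 55.4845)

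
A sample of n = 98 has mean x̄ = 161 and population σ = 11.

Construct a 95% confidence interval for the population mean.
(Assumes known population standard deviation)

Answer: (158.8220, 163.1780)

Derivation:
Confidence level: 95%, α = 0.05
z_0.025 = 1.960
SE = σ/√n = 11/√98 = 1.1112
Margin of error = 1.960 × 1.1112 = 2.1780
CI: x̄ ± margin = 161 ± 2.1780
CI: (158.8220, 163.1780)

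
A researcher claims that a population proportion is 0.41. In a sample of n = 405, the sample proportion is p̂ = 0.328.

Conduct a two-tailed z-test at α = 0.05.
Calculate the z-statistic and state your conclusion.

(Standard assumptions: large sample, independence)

H₀: p = 0.41, H₁: p ≠ 0.41
Standard error: SE = √(p₀(1-p₀)/n) = √(0.41×0.59/405) = 0.024439
z-statistic: z = (p̂ - p₀)/SE = (0.328 - 0.41)/0.024439 = -3.3553
Critical value: z_0.025 = ±1.960
p-value = 0.0008
Decision: reject H₀ at α = 0.05

Answer: z = -3.3553, reject H₀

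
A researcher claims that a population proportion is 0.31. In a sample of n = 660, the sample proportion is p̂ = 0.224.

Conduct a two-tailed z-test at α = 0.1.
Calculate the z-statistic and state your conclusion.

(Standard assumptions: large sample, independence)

Answer: z = -4.7770, reject H₀

Derivation:
H₀: p = 0.31, H₁: p ≠ 0.31
Standard error: SE = √(p₀(1-p₀)/n) = √(0.31×0.69/660) = 0.018003
z-statistic: z = (p̂ - p₀)/SE = (0.224 - 0.31)/0.018003 = -4.7770
Critical value: z_0.05 = ±1.645
p-value < 0.0001
Decision: reject H₀ at α = 0.1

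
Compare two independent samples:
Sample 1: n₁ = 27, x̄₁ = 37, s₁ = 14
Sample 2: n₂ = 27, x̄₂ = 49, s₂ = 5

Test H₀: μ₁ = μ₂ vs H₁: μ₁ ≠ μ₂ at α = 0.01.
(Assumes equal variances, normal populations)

Answer: t = -4.1943, reject H₀

Derivation:
Pooled variance: s²_p = [26×14² + 26×5²]/(52) = 110.5000
s_p = 10.5119
SE = s_p×√(1/n₁ + 1/n₂) = 10.5119×√(1/27 + 1/27) = 2.8610
t = (x̄₁ - x̄₂)/SE = (37 - 49)/2.8610 = -4.1943
df = 52, t-critical = ±2.674
Decision: reject H₀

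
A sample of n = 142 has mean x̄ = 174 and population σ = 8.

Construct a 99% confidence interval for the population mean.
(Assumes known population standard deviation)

Confidence level: 99%, α = 0.01
z_0.005 = 2.576
SE = σ/√n = 8/√142 = 0.6713
Margin of error = 2.576 × 0.6713 = 1.7293
CI: x̄ ± margin = 174 ± 1.7293
CI: (172.2707, 175.7293)

Answer: (172.2707, 175.7293)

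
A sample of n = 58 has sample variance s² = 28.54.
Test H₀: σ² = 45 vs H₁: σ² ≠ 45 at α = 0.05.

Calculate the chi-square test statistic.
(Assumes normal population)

df = n - 1 = 57
χ² = (n-1)s²/σ₀² = 57×28.54/45 = 36.1507
Critical values: χ²_{0.975,57} = 38.027, χ²_{0.025,57} = 79.752
Rejection region: χ² < 38.027 or χ² > 79.752
Decision: reject H₀

Answer: χ² = 36.1507, reject H₀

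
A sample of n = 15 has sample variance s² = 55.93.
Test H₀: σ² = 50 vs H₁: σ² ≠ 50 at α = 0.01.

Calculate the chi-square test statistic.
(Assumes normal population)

df = n - 1 = 14
χ² = (n-1)s²/σ₀² = 14×55.93/50 = 15.6604
Critical values: χ²_{0.995,14} = 4.075, χ²_{0.005,14} = 31.319
Rejection region: χ² < 4.075 or χ² > 31.319
Decision: fail to reject H₀

Answer: χ² = 15.6604, fail to reject H₀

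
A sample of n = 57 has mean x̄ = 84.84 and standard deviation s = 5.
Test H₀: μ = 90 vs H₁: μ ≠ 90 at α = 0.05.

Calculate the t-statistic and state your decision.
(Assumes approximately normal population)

Answer: t = -7.7910, reject H₀

Derivation:
df = n - 1 = 56
SE = s/√n = 5/√57 = 0.6623
t = (x̄ - μ₀)/SE = (84.84 - 90)/0.6623 = -7.7910
Critical value: t_{0.025,56} = ±2.003
p-value < 0.0001
Decision: reject H₀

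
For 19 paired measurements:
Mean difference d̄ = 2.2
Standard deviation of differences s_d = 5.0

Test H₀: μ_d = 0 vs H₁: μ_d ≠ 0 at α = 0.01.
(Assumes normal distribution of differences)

df = n - 1 = 18
SE = s_d/√n = 5.0/√19 = 1.1471
t = d̄/SE = 2.2/1.1471 = 1.9179
Critical value: t_{0.005,18} = ±2.878
p-value ≈ 0.0711
Decision: fail to reject H₀

Answer: t = 1.9179, fail to reject H₀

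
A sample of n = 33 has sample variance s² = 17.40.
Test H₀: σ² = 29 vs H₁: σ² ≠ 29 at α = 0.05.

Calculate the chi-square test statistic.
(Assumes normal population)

Answer: χ² = 19.2000, fail to reject H₀

Derivation:
df = n - 1 = 32
χ² = (n-1)s²/σ₀² = 32×17.40/29 = 19.2000
Critical values: χ²_{0.975,32} = 18.291, χ²_{0.025,32} = 49.480
Rejection region: χ² < 18.291 or χ² > 49.480
Decision: fail to reject H₀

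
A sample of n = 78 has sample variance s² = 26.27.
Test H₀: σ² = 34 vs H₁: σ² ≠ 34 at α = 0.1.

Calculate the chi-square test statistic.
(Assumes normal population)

df = n - 1 = 77
χ² = (n-1)s²/σ₀² = 77×26.27/34 = 59.4938
Critical values: χ²_{0.95,77} = 57.786, χ²_{0.05,77} = 98.484
Rejection region: χ² < 57.786 or χ² > 98.484
Decision: fail to reject H₀

Answer: χ² = 59.4938, fail to reject H₀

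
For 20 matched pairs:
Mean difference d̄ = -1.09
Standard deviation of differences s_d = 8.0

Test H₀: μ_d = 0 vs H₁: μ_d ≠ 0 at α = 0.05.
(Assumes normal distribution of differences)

Answer: t = -0.6093, fail to reject H₀

Derivation:
df = n - 1 = 19
SE = s_d/√n = 8.0/√20 = 1.7889
t = d̄/SE = -1.09/1.7889 = -0.6093
Critical value: t_{0.025,19} = ±2.093
p-value ≈ 0.5495
Decision: fail to reject H₀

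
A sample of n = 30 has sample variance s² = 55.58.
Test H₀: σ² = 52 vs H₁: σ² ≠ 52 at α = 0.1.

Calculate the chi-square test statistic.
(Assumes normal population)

Answer: χ² = 30.9965, fail to reject H₀

Derivation:
df = n - 1 = 29
χ² = (n-1)s²/σ₀² = 29×55.58/52 = 30.9965
Critical values: χ²_{0.95,29} = 17.708, χ²_{0.05,29} = 42.557
Rejection region: χ² < 17.708 or χ² > 42.557
Decision: fail to reject H₀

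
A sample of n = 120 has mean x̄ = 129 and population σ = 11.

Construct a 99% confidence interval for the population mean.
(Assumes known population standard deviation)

Confidence level: 99%, α = 0.01
z_0.005 = 2.576
SE = σ/√n = 11/√120 = 1.0042
Margin of error = 2.576 × 1.0042 = 2.5868
CI: x̄ ± margin = 129 ± 2.5868
CI: (126.4132, 131.5868)

Answer: (126.4132, 131.5868)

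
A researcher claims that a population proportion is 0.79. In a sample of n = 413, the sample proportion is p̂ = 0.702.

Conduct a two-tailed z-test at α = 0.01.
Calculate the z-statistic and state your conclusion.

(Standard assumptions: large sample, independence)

Answer: z = -4.3908, reject H₀

Derivation:
H₀: p = 0.79, H₁: p ≠ 0.79
Standard error: SE = √(p₀(1-p₀)/n) = √(0.79×0.21/413) = 0.020042
z-statistic: z = (p̂ - p₀)/SE = (0.702 - 0.79)/0.020042 = -4.3908
Critical value: z_0.005 = ±2.576
p-value < 0.0001
Decision: reject H₀ at α = 0.01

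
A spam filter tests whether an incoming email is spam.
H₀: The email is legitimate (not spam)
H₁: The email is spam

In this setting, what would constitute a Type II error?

Answer: Letting a spam email through to the inbox

Derivation:
Type I error (α): Rejecting H₀ when H₀ is true
Type II error (β): Failing to reject H₀ when H₁ is true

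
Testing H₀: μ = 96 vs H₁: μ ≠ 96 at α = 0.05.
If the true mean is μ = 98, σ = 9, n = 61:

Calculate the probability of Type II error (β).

SE = σ/√n = 9/√61 = 1.1523
Critical values: μ₀ ± z_0.025×SE = 96 ± 1.960×1.1523
Acceptance region: (93.7415, 98.2585)
Under H₁ (μ = 98): z_high = (98.2585 - 98)/1.1523 = 0.2243, z_low = (93.7415 - 98)/1.1523 = -3.6957
β = P(not reject | H₁) = Φ(0.2243) - Φ(-3.6957) ≈ 0.5886

Answer: β ≈ 0.5886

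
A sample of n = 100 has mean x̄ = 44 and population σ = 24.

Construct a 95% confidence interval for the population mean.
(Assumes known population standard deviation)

Confidence level: 95%, α = 0.05
z_0.025 = 1.960
SE = σ/√n = 24/√100 = 2.4000
Margin of error = 1.960 × 2.4000 = 4.7040
CI: x̄ ± margin = 44 ± 4.7040
CI: (39.2960, 48.7040)

Answer: (39.2960, 48.7040)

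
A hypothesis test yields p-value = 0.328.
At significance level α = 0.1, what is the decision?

Compare p-value to α:
0.328 ≥ 0.1
Decision: fail to reject H₀

Answer: fail to reject H₀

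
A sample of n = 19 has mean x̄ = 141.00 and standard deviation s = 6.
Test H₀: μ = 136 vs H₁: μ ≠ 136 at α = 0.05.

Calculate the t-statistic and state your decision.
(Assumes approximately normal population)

df = n - 1 = 18
SE = s/√n = 6/√19 = 1.3765
t = (x̄ - μ₀)/SE = (141.00 - 136)/1.3765 = 3.6324
Critical value: t_{0.025,18} = ±2.101
p-value ≈ 0.0019
Decision: reject H₀

Answer: t = 3.6324, reject H₀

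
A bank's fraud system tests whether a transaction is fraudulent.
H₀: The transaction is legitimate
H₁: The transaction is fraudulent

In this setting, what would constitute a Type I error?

Answer: Blocking a legitimate transaction as fraud

Derivation:
Type I error (α): Rejecting H₀ when H₀ is true
Type II error (β): Failing to reject H₀ when H₁ is true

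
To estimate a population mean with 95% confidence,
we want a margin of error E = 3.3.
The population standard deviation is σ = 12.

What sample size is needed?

z_0.025 = 1.960
n = (z×σ/E)² = (1.960×12/3.3)²
n = 50.7980
Round up: n = 51

Answer: n = 51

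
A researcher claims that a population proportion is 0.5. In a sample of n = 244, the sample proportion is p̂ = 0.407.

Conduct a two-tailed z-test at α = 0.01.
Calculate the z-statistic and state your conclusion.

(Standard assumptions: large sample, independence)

H₀: p = 0.5, H₁: p ≠ 0.5
Standard error: SE = √(p₀(1-p₀)/n) = √(0.5×0.5/244) = 0.032009
z-statistic: z = (p̂ - p₀)/SE = (0.407 - 0.5)/0.032009 = -2.9054
Critical value: z_0.005 = ±2.576
p-value = 0.0037
Decision: reject H₀ at α = 0.01

Answer: z = -2.9054, reject H₀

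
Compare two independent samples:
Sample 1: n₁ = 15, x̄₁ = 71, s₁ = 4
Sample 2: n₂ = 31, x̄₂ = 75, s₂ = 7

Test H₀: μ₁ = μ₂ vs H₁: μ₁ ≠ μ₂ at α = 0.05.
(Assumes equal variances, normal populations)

Answer: t = -2.0496, reject H₀

Derivation:
Pooled variance: s²_p = [14×4² + 30×7²]/(44) = 38.5000
s_p = 6.2048
SE = s_p×√(1/n₁ + 1/n₂) = 6.2048×√(1/15 + 1/31) = 1.9516
t = (x̄₁ - x̄₂)/SE = (71 - 75)/1.9516 = -2.0496
df = 44, t-critical = ±2.015
Decision: reject H₀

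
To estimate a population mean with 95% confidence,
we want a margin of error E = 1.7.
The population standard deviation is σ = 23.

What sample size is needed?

z_0.025 = 1.960
n = (z×σ/E)² = (1.960×23/1.7)²
n = 703.1856
Round up: n = 704

Answer: n = 704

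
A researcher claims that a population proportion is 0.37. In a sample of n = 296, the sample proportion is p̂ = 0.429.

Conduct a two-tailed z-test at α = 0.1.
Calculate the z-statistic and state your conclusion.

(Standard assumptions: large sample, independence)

Answer: z = 2.1025, reject H₀

Derivation:
H₀: p = 0.37, H₁: p ≠ 0.37
Standard error: SE = √(p₀(1-p₀)/n) = √(0.37×0.63/296) = 0.028062
z-statistic: z = (p̂ - p₀)/SE = (0.429 - 0.37)/0.028062 = 2.1025
Critical value: z_0.05 = ±1.645
p-value = 0.0355
Decision: reject H₀ at α = 0.1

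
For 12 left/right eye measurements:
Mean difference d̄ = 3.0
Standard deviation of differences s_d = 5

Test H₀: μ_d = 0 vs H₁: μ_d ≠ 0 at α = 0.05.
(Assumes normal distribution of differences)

Answer: t = 2.0784, fail to reject H₀

Derivation:
df = n - 1 = 11
SE = s_d/√n = 5/√12 = 1.4434
t = d̄/SE = 3.0/1.4434 = 2.0784
Critical value: t_{0.025,11} = ±2.201
p-value ≈ 0.0619
Decision: fail to reject H₀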